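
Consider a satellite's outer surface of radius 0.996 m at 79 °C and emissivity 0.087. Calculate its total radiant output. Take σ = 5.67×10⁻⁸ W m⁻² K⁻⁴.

A = 4πr² = 4π × (0.996)² = 12.5 m².
79 °C = 352 K.
P = εσAT⁴ = 0.087 × 5.67×10⁻⁸ × 12.5 × (352)⁴ = 0.087 × 5.67×10⁻⁸ × 12.5 × 1.54×10^10.
P = 944 W.

P ≈ 944 W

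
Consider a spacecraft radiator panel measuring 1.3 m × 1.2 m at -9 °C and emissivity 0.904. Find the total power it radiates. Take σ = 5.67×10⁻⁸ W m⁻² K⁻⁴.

A = 1.3 × 1.2 = 1.56 m².
-9 °C = 264 K.
Stefan–Boltzmann: P = εσAT⁴ = 0.904 × 5.67×10⁻⁸ × 1.56 × (264)⁴ = 0.904 × 5.67×10⁻⁸ × 1.56 × 4.86×10^9.
P = 388 W.

P ≈ 388 W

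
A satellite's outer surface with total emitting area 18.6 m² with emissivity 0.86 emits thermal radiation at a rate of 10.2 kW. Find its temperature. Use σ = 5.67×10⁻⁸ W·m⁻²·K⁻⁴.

T ≈ 326 K

From P = εσAT⁴, T = (P / εσA)^(1/4) = (10200 / (0.86 × 5.67×10⁻⁸ × 18.6))^(1/4).
T = (1.12×10^10)^(1/4) = 326 K.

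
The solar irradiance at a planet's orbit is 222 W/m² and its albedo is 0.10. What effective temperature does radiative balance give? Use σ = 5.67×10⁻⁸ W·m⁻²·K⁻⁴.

Power absorbed = (1−a)S·πR²; power emitted = 4πR²σT⁴. Equating and cancelling πR²:
T = ((1−a)S / 4σ)^(1/4) = (200 / (4 × 5.67×10⁻⁸))^(1/4) = (8.81×10^8)^(1/4).
T = 172 K.

T ≈ 172 K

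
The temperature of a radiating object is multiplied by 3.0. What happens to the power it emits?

factor ≈ 81.0

P ∝ T⁴, so the power scales as (3.0)⁴ = 81.0.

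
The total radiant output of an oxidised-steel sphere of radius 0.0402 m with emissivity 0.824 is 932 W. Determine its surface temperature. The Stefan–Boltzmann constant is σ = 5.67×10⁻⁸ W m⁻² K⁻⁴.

A = 4πr² = 4π × (0.0402)² = 0.0203 m².
From P = εσAT⁴, T = (P / εσA)^(1/4) = (932 / (0.824 × 5.67×10⁻⁸ × 0.0203))^(1/4).
T = (9.82×10^11)^(1/4) = 996 K.

T ≈ 996 K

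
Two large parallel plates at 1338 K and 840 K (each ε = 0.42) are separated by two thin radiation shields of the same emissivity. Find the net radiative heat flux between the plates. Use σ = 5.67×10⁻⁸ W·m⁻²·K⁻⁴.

q ≈ 13600 W/m²

Each of the 3 gaps contributes resistance (2/ε − 1) = 2/0.42 − 1 = 3.762; total = 11.29.
q = σ(T₁⁴ − T₂⁴) / 11.29 = 5.67×10⁻⁸ × 2.71×10^12 / 11.29 = 13600 W/m².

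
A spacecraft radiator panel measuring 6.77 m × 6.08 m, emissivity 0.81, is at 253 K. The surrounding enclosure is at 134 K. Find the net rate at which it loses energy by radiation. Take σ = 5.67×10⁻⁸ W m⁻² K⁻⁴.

A = 6.77 × 6.08 = 41.2 m².
Q = εσA(T⁴ − T_s⁴). T⁴ − T_s⁴ = (253)⁴ − (134)⁴ = 4.10×10^9 − 3.22×10^8 = 3.77×10^9 K⁴.
Q = 0.81 × 5.67×10⁻⁸ × 41.2 × 3.77×10^9 = 7140 W.

Q ≈ 7140 W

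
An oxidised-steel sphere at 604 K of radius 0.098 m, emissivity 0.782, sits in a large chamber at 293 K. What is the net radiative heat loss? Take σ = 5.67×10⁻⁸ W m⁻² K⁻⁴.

Q ≈ 673 W

A = 4πr² = 4π × (0.098)² = 0.121 m².
Q = εσA(T⁴ − T_s⁴). T⁴ − T_s⁴ = (604)⁴ − (293)⁴ = 1.33×10^11 − 7.37×10^9 = 1.26×10^11 K⁴.
Q = 0.782 × 5.67×10⁻⁸ × 0.121 × 1.26×10^11 = 673 W.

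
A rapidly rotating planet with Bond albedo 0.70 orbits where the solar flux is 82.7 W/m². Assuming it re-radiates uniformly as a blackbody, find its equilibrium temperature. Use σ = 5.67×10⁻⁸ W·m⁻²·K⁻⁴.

Power absorbed = (1−a)S·πR²; power emitted = 4πR²σT⁴. Equating and cancelling πR²:
T = ((1−a)S / 4σ)^(1/4) = (24.8 / (4 × 5.67×10⁻⁸))^(1/4) = (1.09×10^8)^(1/4).
T = 102 K.

T ≈ 102 K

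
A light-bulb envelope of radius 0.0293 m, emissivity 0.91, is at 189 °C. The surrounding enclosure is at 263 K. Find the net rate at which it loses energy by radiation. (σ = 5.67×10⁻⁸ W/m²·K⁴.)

Q ≈ 22.7 W

A = 4πr² = 4π × (0.0293)² = 0.0108 m².
Convert: 189 °C = 462 K.
Q = εσA(T⁴ − T_s⁴). T⁴ − T_s⁴ = (462)⁴ − (263)⁴ = 4.56×10^10 − 4.78×10^9 = 4.08×10^10 K⁴.
Q = 0.91 × 5.67×10⁻⁸ × 0.0108 × 4.08×10^10 = 22.7 W.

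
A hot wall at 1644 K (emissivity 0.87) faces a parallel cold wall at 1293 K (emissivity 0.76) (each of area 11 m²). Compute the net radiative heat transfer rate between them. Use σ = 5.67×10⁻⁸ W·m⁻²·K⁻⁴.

For two large parallel gray plates, q = σ(T₁⁴ − T₂⁴) / (1/ε₁ + 1/ε₂ − 1).
1/ε₁ + 1/ε₂ − 1 = 1/0.87 + 1/0.76 − 1 = 1.465.
T₁⁴ − T₂⁴ = 7.30×10^12 − 2.80×10^12 = 4.51×10^12 K⁴.
q = 5.67×10⁻⁸ × 4.51×10^12 / 1.465 = 1.75×10^5 W/m².
Q = q·A = 1.75×10^5 × 11 = 1.92×10^6 W.

Q ≈ 1.92×10^6 W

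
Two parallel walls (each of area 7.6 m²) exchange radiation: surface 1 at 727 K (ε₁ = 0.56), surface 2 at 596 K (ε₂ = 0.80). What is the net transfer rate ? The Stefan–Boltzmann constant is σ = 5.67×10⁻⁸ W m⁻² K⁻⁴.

For two large parallel gray plates, q = σ(T₁⁴ − T₂⁴) / (1/ε₁ + 1/ε₂ − 1).
1/ε₁ + 1/ε₂ − 1 = 1/0.56 + 1/0.80 − 1 = 2.036.
T₁⁴ − T₂⁴ = 2.79×10^11 − 1.26×10^11 = 1.53×10^11 K⁴.
q = 5.67×10⁻⁸ × 1.53×10^11 / 2.036 = 4270 W/m².
Q = q·A = 4270 × 7.6 = 32400 W.

Q ≈ 32400 W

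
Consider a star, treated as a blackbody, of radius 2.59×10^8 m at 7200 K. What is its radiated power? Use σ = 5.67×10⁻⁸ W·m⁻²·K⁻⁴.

A = 4πr² = 4π × (2.59×10^8)² = 8.43×10^17 m².
P = σAT⁴ = 5.67×10⁻⁸ × 8.43×10^17 × (7200)⁴ = 5.67×10⁻⁸ × 8.43×10^17 × 2.69×10^15.
P = 1.28×10^26 W.

P ≈ 1.28×10^26 W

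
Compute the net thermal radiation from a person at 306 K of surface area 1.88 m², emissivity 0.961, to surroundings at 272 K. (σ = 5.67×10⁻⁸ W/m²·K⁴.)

Q = εσA(T⁴ − T_s⁴). T⁴ − T_s⁴ = (306)⁴ − (272)⁴ = 8.77×10^9 − 5.47×10^9 = 3.29×10^9 K⁴.
Q = 0.961 × 5.67×10⁻⁸ × 1.88 × 3.29×10^9 = 337 W.

Q ≈ 337 W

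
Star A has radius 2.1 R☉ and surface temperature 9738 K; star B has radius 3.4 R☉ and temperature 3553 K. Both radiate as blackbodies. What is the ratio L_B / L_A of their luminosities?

L_B/L_A ≈ 0.0465

L = 4πR²σT⁴ ∝ R²T⁴, so L_B/L_A = (3.4/2.1)² × (3553/9738)⁴ = 2.62 × 0.0177 = 0.0465.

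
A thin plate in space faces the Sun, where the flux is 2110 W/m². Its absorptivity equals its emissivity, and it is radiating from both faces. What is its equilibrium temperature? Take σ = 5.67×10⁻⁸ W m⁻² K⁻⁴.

T ≈ 369 K

Absorbed flux αS = emitted flux 2εσT⁴ per unit area; with α = ε this gives T = (S/2σ)^(1/4).
T = (2110 / (2 × 5.67×10⁻⁸))^(1/4) = (1.86×10^10)^(1/4).
T = 369 K.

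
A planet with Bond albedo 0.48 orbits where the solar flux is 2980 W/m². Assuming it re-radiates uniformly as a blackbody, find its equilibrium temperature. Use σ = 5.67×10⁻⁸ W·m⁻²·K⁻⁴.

T ≈ 288 K

Power absorbed = (1−a)S·πR²; power emitted = 4πR²σT⁴. Equating and cancelling πR²:
T = ((1−a)S / 4σ)^(1/4) = (1550 / (4 × 5.67×10⁻⁸))^(1/4) = (6.83×10^9)^(1/4).
T = 288 K.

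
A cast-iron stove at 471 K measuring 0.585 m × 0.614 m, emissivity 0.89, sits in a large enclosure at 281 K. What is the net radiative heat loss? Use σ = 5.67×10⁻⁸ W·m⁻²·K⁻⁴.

Q ≈ 779 W

A = 0.585 × 0.614 = 0.359 m².
Q = εσA(T⁴ − T_s⁴). T⁴ − T_s⁴ = (471)⁴ − (281)⁴ = 4.92×10^10 − 6.23×10^9 = 4.30×10^10 K⁴.
Q = 0.89 × 5.67×10⁻⁸ × 0.359 × 4.30×10^10 = 779 W.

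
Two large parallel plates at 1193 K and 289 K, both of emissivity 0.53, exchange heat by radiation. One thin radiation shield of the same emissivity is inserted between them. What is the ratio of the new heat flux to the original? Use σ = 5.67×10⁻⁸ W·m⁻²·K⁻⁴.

With N identical shields there are N+1 = 2 gaps in series, each with the same radiative resistance, so the flux falls to 1/(N+1) of its unshielded value.

ratio ≈ 0.500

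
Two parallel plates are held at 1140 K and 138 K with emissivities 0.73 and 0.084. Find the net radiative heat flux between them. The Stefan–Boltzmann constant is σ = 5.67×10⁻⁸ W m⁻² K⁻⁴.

q ≈ 7800 W/m²

For two large parallel gray plates, q = σ(T₁⁴ − T₂⁴) / (1/ε₁ + 1/ε₂ − 1).
1/ε₁ + 1/ε₂ − 1 = 1/0.73 + 1/0.084 − 1 = 12.27.
T₁⁴ − T₂⁴ = 1.69×10^12 − 3.63×10^8 = 1.69×10^12 K⁴.
q = 5.67×10⁻⁸ × 1.69×10^12 / 12.27 = 7800 W/m².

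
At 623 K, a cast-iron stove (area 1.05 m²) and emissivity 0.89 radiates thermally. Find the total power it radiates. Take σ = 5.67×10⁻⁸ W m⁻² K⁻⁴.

P ≈ 7980 W

P = εσAT⁴ = 0.89 × 5.67×10⁻⁸ × 1.05 × (623)⁴ = 0.89 × 5.67×10⁻⁸ × 1.05 × 1.51×10^11.
P = 7980 W.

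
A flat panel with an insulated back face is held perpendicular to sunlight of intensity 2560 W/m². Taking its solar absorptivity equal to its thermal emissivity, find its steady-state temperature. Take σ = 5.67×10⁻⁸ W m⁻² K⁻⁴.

Absorbed flux αS = emitted flux εσT⁴ (one radiating face); with α = ε, T = (S/σ)^(1/4).
T = (2560 / 5.67×10⁻⁸)^(1/4) = (4.51×10^10)^(1/4).
T = 461 K.

T ≈ 461 K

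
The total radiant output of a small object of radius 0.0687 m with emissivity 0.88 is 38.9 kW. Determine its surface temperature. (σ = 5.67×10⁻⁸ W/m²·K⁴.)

T ≈ 1900 K

A = 4πr² = 4π × (0.0687)² = 0.0593 m².
From P = εσAT⁴, T = (P / εσA)^(1/4) = (38900 / (0.88 × 5.67×10⁻⁸ × 0.0593))^(1/4).
T = (1.31×10^13)^(1/4) = 1900 K.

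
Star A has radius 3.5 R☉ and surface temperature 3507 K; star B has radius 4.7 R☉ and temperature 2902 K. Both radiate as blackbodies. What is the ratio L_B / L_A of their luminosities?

L_B/L_A ≈ 0.845

L = 4πR²σT⁴ ∝ R²T⁴, so L_B/L_A = (4.7/3.5)² × (2902/3507)⁴ = 1.80 × 0.469 = 0.845.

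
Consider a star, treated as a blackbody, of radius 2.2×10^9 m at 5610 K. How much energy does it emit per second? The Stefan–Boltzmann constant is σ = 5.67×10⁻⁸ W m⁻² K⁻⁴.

P ≈ 3.42×10^27 W

A = 4πr² = 4π × (2.2×10^9)² = 6.08×10^19 m².
P = σAT⁴ = 5.67×10⁻⁸ × 6.08×10^19 × (5610)⁴ = 5.67×10⁻⁸ × 6.08×10^19 × 9.90×10^14.
P = 3.42×10^27 W.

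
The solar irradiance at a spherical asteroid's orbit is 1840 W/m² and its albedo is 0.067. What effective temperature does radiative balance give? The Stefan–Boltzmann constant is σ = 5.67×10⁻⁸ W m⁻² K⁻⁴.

T ≈ 295 K

Power absorbed = (1−a)S·πR²; power emitted = 4πR²σT⁴. Equating and cancelling πR²:
T = ((1−a)S / 4σ)^(1/4) = (1720 / (4 × 5.67×10⁻⁸))^(1/4) = (7.57×10^9)^(1/4).
T = 295 K.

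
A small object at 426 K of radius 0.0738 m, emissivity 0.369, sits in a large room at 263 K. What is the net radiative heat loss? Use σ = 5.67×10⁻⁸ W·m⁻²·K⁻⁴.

A = 4πr² = 4π × (0.0738)² = 0.0684 m².
Q = εσA(T⁴ − T_s⁴). T⁴ − T_s⁴ = (426)⁴ − (263)⁴ = 3.29×10^10 − 4.78×10^9 = 2.81×10^10 K⁴.
Q = 0.369 × 5.67×10⁻⁸ × 0.0684 × 2.81×10^10 = 40.3 W.

Q ≈ 40.3 W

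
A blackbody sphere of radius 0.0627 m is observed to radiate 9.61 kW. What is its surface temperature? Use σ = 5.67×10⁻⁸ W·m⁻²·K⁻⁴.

A = 4πr² = 4π × (0.0627)² = 0.0494 m².
From P = σAT⁴, T = (P / σA)^(1/4) = (9610 / (5.67×10⁻⁸ × 0.0494))^(1/4).
T = (3.43×10^12)^(1/4) = 1360 K.

T ≈ 1360 K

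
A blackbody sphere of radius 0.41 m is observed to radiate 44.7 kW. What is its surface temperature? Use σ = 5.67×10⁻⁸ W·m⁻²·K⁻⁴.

A = 4πr² = 4π × (0.41)² = 2.11 m².
From P = σAT⁴, T = (P / σA)^(1/4) = (44700 / (5.67×10⁻⁸ × 2.11))^(1/4).
T = (3.73×10^11)^(1/4) = 782 K.

T ≈ 782 K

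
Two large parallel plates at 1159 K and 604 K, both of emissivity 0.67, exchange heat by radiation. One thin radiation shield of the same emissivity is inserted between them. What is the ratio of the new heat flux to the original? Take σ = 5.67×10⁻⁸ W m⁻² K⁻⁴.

With N identical shields there are N+1 = 2 gaps in series, each with the same radiative resistance, so the flux falls to 1/(N+1) of its unshielded value.

ratio ≈ 0.500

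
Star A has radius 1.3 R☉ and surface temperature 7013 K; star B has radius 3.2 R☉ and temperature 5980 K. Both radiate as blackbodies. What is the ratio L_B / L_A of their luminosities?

L_B/L_A ≈ 3.20

L = 4πR²σT⁴ ∝ R²T⁴, so L_B/L_A = (3.2/1.3)² × (5980/7013)⁴ = 6.06 × 0.529 = 3.20.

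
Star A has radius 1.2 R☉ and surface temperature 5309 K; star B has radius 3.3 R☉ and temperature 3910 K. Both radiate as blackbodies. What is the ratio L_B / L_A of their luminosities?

L_B/L_A ≈ 2.22

L = 4πR²σT⁴ ∝ R²T⁴, so L_B/L_A = (3.3/1.2)² × (3910/5309)⁴ = 7.56 × 0.294 = 2.22.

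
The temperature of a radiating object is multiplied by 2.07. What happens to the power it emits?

factor ≈ 18.4

P ∝ T⁴, so the power scales as (2.07)⁴ = 18.4.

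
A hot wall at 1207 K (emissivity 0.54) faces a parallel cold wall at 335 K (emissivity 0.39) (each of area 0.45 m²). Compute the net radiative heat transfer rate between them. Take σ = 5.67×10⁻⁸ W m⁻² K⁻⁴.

For two large parallel gray plates, q = σ(T₁⁴ − T₂⁴) / (1/ε₁ + 1/ε₂ − 1).
1/ε₁ + 1/ε₂ − 1 = 1/0.54 + 1/0.39 − 1 = 3.416.
T₁⁴ − T₂⁴ = 2.12×10^12 − 1.26×10^10 = 2.11×10^12 K⁴.
q = 5.67×10⁻⁸ × 2.11×10^12 / 3.416 = 35000 W/m².
Q = q·A = 35000 × 0.45 = 15800 W.

Q ≈ 15800 W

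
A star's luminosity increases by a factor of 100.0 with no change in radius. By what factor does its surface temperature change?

factor ≈ 3.16

P ∝ T⁴ ⇒ T ∝ P^(1/4), so T scales by (100.0)^(1/4) = 3.16.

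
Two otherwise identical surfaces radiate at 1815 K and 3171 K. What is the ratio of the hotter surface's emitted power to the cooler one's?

P ∝ T⁴, so the ratio is (3171/1815)⁴ = (1.747)⁴ = 9.32.

ratio ≈ 9.32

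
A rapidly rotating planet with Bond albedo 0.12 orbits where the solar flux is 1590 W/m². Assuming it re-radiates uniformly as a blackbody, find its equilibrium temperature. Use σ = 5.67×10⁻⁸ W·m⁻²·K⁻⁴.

Power absorbed = (1−a)S·πR²; power emitted = 4πR²σT⁴. Equating and cancelling πR²:
T = ((1−a)S / 4σ)^(1/4) = (1400 / (4 × 5.67×10⁻⁸))^(1/4) = (6.17×10^9)^(1/4).
T = 280 K.

T ≈ 280 K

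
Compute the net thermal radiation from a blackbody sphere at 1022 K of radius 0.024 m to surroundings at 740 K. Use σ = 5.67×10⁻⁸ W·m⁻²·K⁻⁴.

Q ≈ 325 W

A = 4πr² = 4π × (0.024)² = 7.24×10^-3 m².
Q = σA(T⁴ − T_s⁴). T⁴ − T_s⁴ = (1022)⁴ − (740)⁴ = 1.09×10^12 − 3.00×10^11 = 7.91×10^11 K⁴.
Q = 5.67×10⁻⁸ × 7.24×10^-3 × 7.91×10^11 = 325 W.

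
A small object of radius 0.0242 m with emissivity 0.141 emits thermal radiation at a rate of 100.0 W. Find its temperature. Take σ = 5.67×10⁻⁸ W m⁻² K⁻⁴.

A = 4πr² = 4π × (0.0242)² = 7.36×10^-3 m².
From P = εσAT⁴, T = (P / εσA)^(1/4) = (100 / (0.141 × 5.67×10⁻⁸ × 7.36×10^-3))^(1/4).
T = (1.70×10^12)^(1/4) = 1140 K.

T ≈ 1140 K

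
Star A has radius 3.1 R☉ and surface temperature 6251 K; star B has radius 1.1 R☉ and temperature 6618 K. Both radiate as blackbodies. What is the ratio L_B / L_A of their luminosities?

L_B/L_A ≈ 0.158

L = 4πR²σT⁴ ∝ R²T⁴, so L_B/L_A = (1.1/3.1)² × (6618/6251)⁴ = 0.126 × 1.26 = 0.158.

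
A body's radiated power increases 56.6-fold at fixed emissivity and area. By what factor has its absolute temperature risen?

P ∝ T⁴ ⇒ T ∝ P^(1/4), so T scales by (56.6)^(1/4) = 2.74.

factor ≈ 2.74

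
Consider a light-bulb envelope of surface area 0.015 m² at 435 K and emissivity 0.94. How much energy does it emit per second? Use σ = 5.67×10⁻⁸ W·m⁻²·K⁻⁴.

P ≈ 28.6 W

P = εσAT⁴ = 0.94 × 5.67×10⁻⁸ × 0.0150 × (435)⁴ = 0.94 × 5.67×10⁻⁸ × 0.0150 × 3.58×10^10.
P = 28.6 W.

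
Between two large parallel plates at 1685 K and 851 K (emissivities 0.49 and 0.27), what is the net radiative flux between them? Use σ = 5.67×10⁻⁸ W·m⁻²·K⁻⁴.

For two large parallel gray plates, q = σ(T₁⁴ − T₂⁴) / (1/ε₁ + 1/ε₂ − 1).
1/ε₁ + 1/ε₂ − 1 = 1/0.49 + 1/0.27 − 1 = 4.745.
T₁⁴ − T₂⁴ = 8.06×10^12 − 5.24×10^11 = 7.54×10^12 K⁴.
q = 5.67×10⁻⁸ × 7.54×10^12 / 4.745 = 90100 W/m².

q ≈ 90100 W/m²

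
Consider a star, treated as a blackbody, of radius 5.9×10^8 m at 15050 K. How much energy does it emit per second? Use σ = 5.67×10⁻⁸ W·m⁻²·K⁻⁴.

P ≈ 1.27×10^28 W

A = 4πr² = 4π × (5.9×10^8)² = 4.37×10^18 m².
P = σAT⁴ = 5.67×10⁻⁸ × 4.37×10^18 × (15050)⁴ = 5.67×10⁻⁸ × 4.37×10^18 × 5.13×10^16.
P = 1.27×10^28 W.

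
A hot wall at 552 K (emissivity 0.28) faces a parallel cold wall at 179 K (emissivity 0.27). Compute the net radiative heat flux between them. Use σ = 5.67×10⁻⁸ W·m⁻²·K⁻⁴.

For two large parallel gray plates, q = σ(T₁⁴ − T₂⁴) / (1/ε₁ + 1/ε₂ − 1).
1/ε₁ + 1/ε₂ − 1 = 1/0.28 + 1/0.27 − 1 = 6.275.
T₁⁴ − T₂⁴ = 9.28×10^10 − 1.03×10^9 = 9.18×10^10 K⁴.
q = 5.67×10⁻⁸ × 9.18×10^10 / 6.275 = 830 W/m².

q ≈ 830 W/m²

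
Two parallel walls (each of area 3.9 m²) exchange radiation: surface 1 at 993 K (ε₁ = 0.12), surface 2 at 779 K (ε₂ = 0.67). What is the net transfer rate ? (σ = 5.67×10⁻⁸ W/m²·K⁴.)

For two large parallel gray plates, q = σ(T₁⁴ − T₂⁴) / (1/ε₁ + 1/ε₂ − 1).
1/ε₁ + 1/ε₂ − 1 = 1/0.12 + 1/0.67 − 1 = 8.826.
T₁⁴ − T₂⁴ = 9.72×10^11 − 3.68×10^11 = 6.04×10^11 K⁴.
q = 5.67×10⁻⁸ × 6.04×10^11 / 8.826 = 3880 W/m².
Q = q·A = 3880 × 3.9 = 15100 W.

Q ≈ 15100 W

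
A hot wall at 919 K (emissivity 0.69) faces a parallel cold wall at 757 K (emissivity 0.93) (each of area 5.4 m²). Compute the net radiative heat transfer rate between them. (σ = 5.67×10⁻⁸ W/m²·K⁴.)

For two large parallel gray plates, q = σ(T₁⁴ − T₂⁴) / (1/ε₁ + 1/ε₂ − 1).
1/ε₁ + 1/ε₂ − 1 = 1/0.69 + 1/0.93 − 1 = 1.525.
T₁⁴ − T₂⁴ = 7.13×10^11 − 3.28×10^11 = 3.85×10^11 K⁴.
q = 5.67×10⁻⁸ × 3.85×10^11 / 1.525 = 14300 W/m².
Q = q·A = 14300 × 5.4 = 77300 W.

Q ≈ 77300 W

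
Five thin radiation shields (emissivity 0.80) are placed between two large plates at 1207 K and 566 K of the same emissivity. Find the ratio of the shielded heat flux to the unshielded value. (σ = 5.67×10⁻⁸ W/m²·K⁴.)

ratio ≈ 0.167

With N identical shields there are N+1 = 6 gaps in series, each with the same radiative resistance, so the flux falls to 1/(N+1) of its unshielded value.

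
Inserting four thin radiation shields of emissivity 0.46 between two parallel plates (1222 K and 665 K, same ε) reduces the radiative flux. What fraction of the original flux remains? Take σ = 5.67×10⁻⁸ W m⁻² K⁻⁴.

With N identical shields there are N+1 = 5 gaps in series, each with the same radiative resistance, so the flux falls to 1/(N+1) of its unshielded value.

ratio ≈ 0.200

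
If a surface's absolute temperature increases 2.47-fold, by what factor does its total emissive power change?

factor ≈ 37.2

P ∝ T⁴, so the power scales as (2.47)⁴ = 37.2.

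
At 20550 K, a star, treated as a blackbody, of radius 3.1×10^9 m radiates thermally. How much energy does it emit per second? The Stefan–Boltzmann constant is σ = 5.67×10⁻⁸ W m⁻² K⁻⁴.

A = 4πr² = 4π × (3.1×10^9)² = 1.21×10^20 m².
P = σAT⁴ = 5.67×10⁻⁸ × 1.21×10^20 × (20550)⁴ = 5.67×10⁻⁸ × 1.21×10^20 × 1.78×10^17.
P = 1.22×10^30 W.

P ≈ 1.22×10^30 W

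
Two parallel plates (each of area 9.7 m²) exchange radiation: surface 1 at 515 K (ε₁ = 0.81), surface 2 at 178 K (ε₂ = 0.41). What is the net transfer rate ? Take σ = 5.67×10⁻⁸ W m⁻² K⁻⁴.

For two large parallel gray plates, q = σ(T₁⁴ − T₂⁴) / (1/ε₁ + 1/ε₂ − 1).
1/ε₁ + 1/ε₂ − 1 = 1/0.81 + 1/0.41 − 1 = 2.674.
T₁⁴ − T₂⁴ = 7.03×10^10 − 1.00×10^9 = 6.93×10^10 K⁴.
q = 5.67×10⁻⁸ × 6.93×10^10 / 2.674 = 1470 W/m².
Q = q·A = 1470 × 9.7 = 14300 W.

Q ≈ 14300 W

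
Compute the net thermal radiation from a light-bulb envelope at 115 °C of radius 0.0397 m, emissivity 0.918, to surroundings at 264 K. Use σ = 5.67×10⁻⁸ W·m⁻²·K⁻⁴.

A = 4πr² = 4π × (0.0397)² = 0.0198 m².
Convert: 115 °C = 388 K.
Q = εσA(T⁴ − T_s⁴). T⁴ − T_s⁴ = (388)⁴ − (264)⁴ = 2.27×10^10 − 4.86×10^9 = 1.78×10^10 K⁴.
Q = 0.918 × 5.67×10⁻⁸ × 0.0198 × 1.78×10^10 = 18.4 W.

Q ≈ 18.4 W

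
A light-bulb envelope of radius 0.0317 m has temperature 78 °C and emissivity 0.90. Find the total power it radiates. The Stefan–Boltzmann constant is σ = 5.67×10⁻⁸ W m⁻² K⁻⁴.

A = 4πr² = 4π × (0.0317)² = 0.0126 m².
78 °C = 351 K.
Stefan–Boltzmann: P = εσAT⁴ = 0.90 × 5.67×10⁻⁸ × 0.0126 × (351)⁴ = 0.90 × 5.67×10⁻⁸ × 0.0126 × 1.52×10^10.
P = 9.78 W.

P ≈ 9.78 W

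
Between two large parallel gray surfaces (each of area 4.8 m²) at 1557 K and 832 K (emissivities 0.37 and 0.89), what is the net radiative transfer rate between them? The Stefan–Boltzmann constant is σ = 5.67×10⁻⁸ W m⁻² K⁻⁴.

For two large parallel gray plates, q = σ(T₁⁴ − T₂⁴) / (1/ε₁ + 1/ε₂ − 1).
1/ε₁ + 1/ε₂ − 1 = 1/0.37 + 1/0.89 − 1 = 2.826.
T₁⁴ − T₂⁴ = 5.88×10^12 − 4.79×10^11 = 5.40×10^12 K⁴.
q = 5.67×10⁻⁸ × 5.40×10^12 / 2.826 = 1.08×10^5 W/m².
Q = q·A = 1.08×10^5 × 4.8 = 5.20×10^5 W.

Q ≈ 5.20×10^5 W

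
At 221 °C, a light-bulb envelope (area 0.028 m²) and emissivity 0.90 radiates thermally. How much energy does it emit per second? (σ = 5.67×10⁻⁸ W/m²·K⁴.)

P ≈ 85.1 W

221 °C = 494 K.
P = εσAT⁴ = 0.90 × 5.67×10⁻⁸ × 0.0280 × (494)⁴ = 0.90 × 5.67×10⁻⁸ × 0.0280 × 5.96×10^10.
P = 85.1 W.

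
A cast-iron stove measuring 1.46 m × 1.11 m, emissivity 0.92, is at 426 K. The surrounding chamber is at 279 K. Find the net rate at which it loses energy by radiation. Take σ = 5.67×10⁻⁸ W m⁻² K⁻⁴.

Q ≈ 2270 W

A = 1.46 × 1.11 = 1.62 m².
Q = εσA(T⁴ − T_s⁴). T⁴ − T_s⁴ = (426)⁴ − (279)⁴ = 3.29×10^10 − 6.06×10^9 = 2.69×10^10 K⁴.
Q = 0.92 × 5.67×10⁻⁸ × 1.62 × 2.69×10^10 = 2270 W.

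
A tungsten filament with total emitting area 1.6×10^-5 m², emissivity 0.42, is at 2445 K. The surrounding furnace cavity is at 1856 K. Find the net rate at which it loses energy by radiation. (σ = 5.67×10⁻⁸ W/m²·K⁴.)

Q = εσA(T⁴ − T_s⁴). T⁴ − T_s⁴ = (2445)⁴ − (1856)⁴ = 3.57×10^13 − 1.19×10^13 = 2.39×10^13 K⁴.
Q = 0.42 × 5.67×10⁻⁸ × 1.60×10^-5 × 2.39×10^13 = 9.10 W.

Q ≈ 9.10 W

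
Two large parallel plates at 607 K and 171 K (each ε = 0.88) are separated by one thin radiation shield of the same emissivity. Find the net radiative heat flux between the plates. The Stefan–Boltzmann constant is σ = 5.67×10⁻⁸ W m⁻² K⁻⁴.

Each of the 2 gaps contributes resistance (2/ε − 1) = 2/0.88 − 1 = 1.273; total = 2.545.
q = σ(T₁⁴ − T₂⁴) / 2.545 = 5.67×10⁻⁸ × 1.35×10^11 / 2.545 = 3000 W/m².

q ≈ 3000 W/m²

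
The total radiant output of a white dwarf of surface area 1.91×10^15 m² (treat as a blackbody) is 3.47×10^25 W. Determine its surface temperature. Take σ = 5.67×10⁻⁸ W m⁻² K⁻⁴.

T ≈ 23800 K

From P = σAT⁴, T = (P / σA)^(1/4) = (3.47×10^25 / (5.67×10⁻⁸ × 1.91×10^15))^(1/4).
T = (3.20×10^17)^(1/4) = 23800 K.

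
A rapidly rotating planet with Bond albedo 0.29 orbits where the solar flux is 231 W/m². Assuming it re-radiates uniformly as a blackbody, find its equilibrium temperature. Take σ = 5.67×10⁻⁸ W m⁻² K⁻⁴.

T ≈ 164 K

Power absorbed = (1−a)S·πR²; power emitted = 4πR²σT⁴. Equating and cancelling πR²:
T = ((1−a)S / 4σ)^(1/4) = (164 / (4 × 5.67×10⁻⁸))^(1/4) = (7.23×10^8)^(1/4).
T = 164 K.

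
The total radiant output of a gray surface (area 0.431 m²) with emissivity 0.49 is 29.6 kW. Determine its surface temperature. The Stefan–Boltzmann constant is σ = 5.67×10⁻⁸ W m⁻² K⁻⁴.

From P = εσAT⁴, T = (P / εσA)^(1/4) = (29600 / (0.49 × 5.67×10⁻⁸ × 0.431))^(1/4).
T = (2.47×10^12)^(1/4) = 1250 K.

T ≈ 1250 K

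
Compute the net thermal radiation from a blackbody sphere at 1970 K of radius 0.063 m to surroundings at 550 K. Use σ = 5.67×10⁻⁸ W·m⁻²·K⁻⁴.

A = 4πr² = 4π × (0.063)² = 0.0499 m².
Q = σA(T⁴ − T_s⁴). T⁴ − T_s⁴ = (1970)⁴ − (550)⁴ = 1.51×10^13 − 9.15×10^10 = 1.50×10^13 K⁴.
Q = 5.67×10⁻⁸ × 0.0499 × 1.50×10^13 = 42300 W.

Q ≈ 42300 W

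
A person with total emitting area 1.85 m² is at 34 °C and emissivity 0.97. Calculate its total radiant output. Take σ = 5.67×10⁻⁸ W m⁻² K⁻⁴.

34 °C = 307 K.
P = εσAT⁴ = 0.97 × 5.67×10⁻⁸ × 1.85 × (307)⁴ = 0.97 × 5.67×10⁻⁸ × 1.85 × 8.88×10^9.
P = 904 W.

P ≈ 904 W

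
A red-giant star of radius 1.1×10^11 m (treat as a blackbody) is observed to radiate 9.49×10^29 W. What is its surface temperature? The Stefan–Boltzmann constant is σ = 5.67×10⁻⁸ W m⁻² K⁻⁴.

T ≈ 3240 K

A = 4πr² = 4π × (1.1×10^11)² = 1.52×10^23 m².
From P = σAT⁴, T = (P / σA)^(1/4) = (9.49×10^29 / (5.67×10⁻⁸ × 1.52×10^23))^(1/4).
T = (1.10×10^14)^(1/4) = 3240 K.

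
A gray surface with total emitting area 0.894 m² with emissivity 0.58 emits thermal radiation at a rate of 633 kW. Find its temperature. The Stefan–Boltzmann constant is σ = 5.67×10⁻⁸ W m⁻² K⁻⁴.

T ≈ 2150 K

From P = εσAT⁴, T = (P / εσA)^(1/4) = (6.33×10^5 / (0.58 × 5.67×10⁻⁸ × 0.894))^(1/4).
T = (2.15×10^13)^(1/4) = 2150 K.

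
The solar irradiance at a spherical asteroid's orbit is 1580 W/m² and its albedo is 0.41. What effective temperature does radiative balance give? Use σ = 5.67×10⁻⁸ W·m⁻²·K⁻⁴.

Power absorbed = (1−a)S·πR²; power emitted = 4πR²σT⁴. Equating and cancelling πR²:
T = ((1−a)S / 4σ)^(1/4) = (932 / (4 × 5.67×10⁻⁸))^(1/4) = (4.11×10^9)^(1/4).
T = 253 K.

T ≈ 253 K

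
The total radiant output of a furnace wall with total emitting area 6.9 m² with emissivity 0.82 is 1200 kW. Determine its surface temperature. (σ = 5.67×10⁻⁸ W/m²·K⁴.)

T ≈ 1390 K

From P = εσAT⁴, T = (P / εσA)^(1/4) = (1.20×10^6 / (0.82 × 5.67×10⁻⁸ × 6.90))^(1/4).
T = (3.74×10^12)^(1/4) = 1390 K.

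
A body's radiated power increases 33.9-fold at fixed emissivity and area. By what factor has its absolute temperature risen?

factor ≈ 2.41

P ∝ T⁴ ⇒ T ∝ P^(1/4), so T scales by (33.9)^(1/4) = 2.41.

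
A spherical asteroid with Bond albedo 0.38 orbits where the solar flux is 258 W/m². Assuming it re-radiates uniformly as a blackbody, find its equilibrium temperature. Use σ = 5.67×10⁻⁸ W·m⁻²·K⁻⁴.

Power absorbed = (1−a)S·πR²; power emitted = 4πR²σT⁴. Equating and cancelling πR²:
T = ((1−a)S / 4σ)^(1/4) = (160 / (4 × 5.67×10⁻⁸))^(1/4) = (7.05×10^8)^(1/4).
T = 163 K.

T ≈ 163 K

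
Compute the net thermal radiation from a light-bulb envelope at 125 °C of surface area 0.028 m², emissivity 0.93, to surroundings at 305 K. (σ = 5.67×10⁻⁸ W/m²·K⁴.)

Q ≈ 24.3 W

Convert: 125 °C = 398 K.
Q = εσA(T⁴ − T_s⁴). T⁴ − T_s⁴ = (398)⁴ − (305)⁴ = 2.51×10^10 − 8.65×10^9 = 1.64×10^10 K⁴.
Q = 0.93 × 5.67×10⁻⁸ × 0.0280 × 1.64×10^10 = 24.3 W.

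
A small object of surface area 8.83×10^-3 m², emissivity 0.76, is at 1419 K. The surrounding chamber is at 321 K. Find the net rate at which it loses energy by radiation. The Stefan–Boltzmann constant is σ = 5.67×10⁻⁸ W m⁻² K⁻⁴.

Q ≈ 1540 W

Q = εσA(T⁴ − T_s⁴). T⁴ − T_s⁴ = (1419)⁴ − (321)⁴ = 4.05×10^12 − 1.06×10^10 = 4.04×10^12 K⁴.
Q = 0.76 × 5.67×10⁻⁸ × 8.83×10^-3 × 4.04×10^12 = 1540 W.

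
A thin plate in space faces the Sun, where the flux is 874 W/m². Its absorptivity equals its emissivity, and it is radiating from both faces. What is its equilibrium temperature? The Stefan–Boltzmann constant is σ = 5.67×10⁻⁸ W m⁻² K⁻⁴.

T ≈ 296 K

Absorbed flux αS = emitted flux 2εσT⁴ per unit area; with α = ε this gives T = (S/2σ)^(1/4).
T = (874 / (2 × 5.67×10⁻⁸))^(1/4) = (7.71×10^9)^(1/4).
T = 296 K.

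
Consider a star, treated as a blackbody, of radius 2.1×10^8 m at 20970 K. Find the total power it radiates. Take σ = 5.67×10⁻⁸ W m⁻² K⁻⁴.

P ≈ 6.08×10^27 W

A = 4πr² = 4π × (2.1×10^8)² = 5.54×10^17 m².
P = σAT⁴ = 5.67×10⁻⁸ × 5.54×10^17 × (20970)⁴ = 5.67×10⁻⁸ × 5.54×10^17 × 1.93×10^17.
P = 6.08×10^27 W.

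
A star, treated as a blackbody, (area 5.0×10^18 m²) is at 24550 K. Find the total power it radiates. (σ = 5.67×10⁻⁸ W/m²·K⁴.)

P ≈ 1.03×10^29 W

P = σAT⁴ = 5.67×10⁻⁸ × 5.00×10^18 × (24550)⁴ = 5.67×10⁻⁸ × 5.00×10^18 × 3.63×10^17.
P = 1.03×10^29 W.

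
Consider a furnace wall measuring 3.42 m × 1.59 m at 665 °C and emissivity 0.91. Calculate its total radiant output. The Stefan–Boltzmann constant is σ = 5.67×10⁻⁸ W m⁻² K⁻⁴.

A = 3.42 × 1.59 = 5.44 m².
665 °C = 938 K.
P = εσAT⁴ = 0.91 × 5.67×10⁻⁸ × 5.44 × (938)⁴ = 0.91 × 5.67×10⁻⁸ × 5.44 × 7.74×10^11.
P = 2.17×10^5 W.

P ≈ 2.17×10^5 W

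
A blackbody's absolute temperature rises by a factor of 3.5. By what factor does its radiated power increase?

factor ≈ 150

P ∝ T⁴, so the power scales as (3.5)⁴ = 150.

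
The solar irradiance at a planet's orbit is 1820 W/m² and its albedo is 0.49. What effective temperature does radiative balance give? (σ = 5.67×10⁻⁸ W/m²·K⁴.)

T ≈ 253 K

Power absorbed = (1−a)S·πR²; power emitted = 4πR²σT⁴. Equating and cancelling πR²:
T = ((1−a)S / 4σ)^(1/4) = (928 / (4 × 5.67×10⁻⁸))^(1/4) = (4.09×10^9)^(1/4).
T = 253 K.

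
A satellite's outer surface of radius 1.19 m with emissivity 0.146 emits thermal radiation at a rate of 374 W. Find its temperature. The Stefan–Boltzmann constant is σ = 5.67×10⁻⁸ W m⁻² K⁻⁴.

T ≈ 224 K

A = 4πr² = 4π × (1.19)² = 17.8 m².
From P = εσAT⁴, T = (P / εσA)^(1/4) = (374 / (0.146 × 5.67×10⁻⁸ × 17.8))^(1/4).
T = (2.54×10^9)^(1/4) = 224 K.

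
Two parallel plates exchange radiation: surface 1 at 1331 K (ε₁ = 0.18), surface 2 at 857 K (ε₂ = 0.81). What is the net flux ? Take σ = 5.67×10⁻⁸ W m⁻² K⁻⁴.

For two large parallel gray plates, q = σ(T₁⁴ − T₂⁴) / (1/ε₁ + 1/ε₂ − 1).
1/ε₁ + 1/ε₂ − 1 = 1/0.18 + 1/0.81 − 1 = 5.790.
T₁⁴ − T₂⁴ = 3.14×10^12 − 5.39×10^11 = 2.60×10^12 K⁴.
q = 5.67×10⁻⁸ × 2.60×10^12 / 5.790 = 25500 W/m².

q ≈ 25500 W/m²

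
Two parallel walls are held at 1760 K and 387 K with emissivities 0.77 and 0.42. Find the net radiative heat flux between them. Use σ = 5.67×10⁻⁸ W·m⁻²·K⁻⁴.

q ≈ 2.03×10^5 W/m²

For two large parallel gray plates, q = σ(T₁⁴ − T₂⁴) / (1/ε₁ + 1/ε₂ − 1).
1/ε₁ + 1/ε₂ − 1 = 1/0.77 + 1/0.42 − 1 = 2.680.
T₁⁴ − T₂⁴ = 9.60×10^12 − 2.24×10^10 = 9.57×10^12 K⁴.
q = 5.67×10⁻⁸ × 9.57×10^12 / 2.680 = 2.03×10^5 W/m².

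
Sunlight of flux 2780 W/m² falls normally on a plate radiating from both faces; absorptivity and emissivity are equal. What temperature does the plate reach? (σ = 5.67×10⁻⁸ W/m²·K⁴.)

T ≈ 396 K

Absorbed flux αS = emitted flux 2εσT⁴ per unit area; with α = ε this gives T = (S/2σ)^(1/4).
T = (2780 / (2 × 5.67×10⁻⁸))^(1/4) = (2.45×10^10)^(1/4).
T = 396 K.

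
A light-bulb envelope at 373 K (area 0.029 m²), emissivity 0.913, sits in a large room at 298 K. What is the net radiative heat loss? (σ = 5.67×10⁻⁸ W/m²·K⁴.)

Q = εσA(T⁴ − T_s⁴). T⁴ − T_s⁴ = (373)⁴ − (298)⁴ = 1.94×10^10 − 7.89×10^9 = 1.15×10^10 K⁴.
Q = 0.913 × 5.67×10⁻⁸ × 0.0290 × 1.15×10^10 = 17.2 W.

Q ≈ 17.2 W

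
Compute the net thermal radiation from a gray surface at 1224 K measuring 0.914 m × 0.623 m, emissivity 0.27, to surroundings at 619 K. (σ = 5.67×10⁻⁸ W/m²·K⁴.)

Q ≈ 18300 W

A = 0.914 × 0.623 = 0.569 m².
Q = εσA(T⁴ − T_s⁴). T⁴ − T_s⁴ = (1224)⁴ − (619)⁴ = 2.24×10^12 − 1.47×10^11 = 2.10×10^12 K⁴.
Q = 0.27 × 5.67×10⁻⁸ × 0.569 × 2.10×10^12 = 18300 W.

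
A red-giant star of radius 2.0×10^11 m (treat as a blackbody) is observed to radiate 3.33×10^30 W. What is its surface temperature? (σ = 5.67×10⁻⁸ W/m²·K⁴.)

A = 4πr² = 4π × (2.0×10^11)² = 5.03×10^23 m².
From P = σAT⁴, T = (P / σA)^(1/4) = (3.33×10^30 / (5.67×10⁻⁸ × 5.03×10^23))^(1/4).
T = (1.17×10^14)^(1/4) = 3290 K.

T ≈ 3290 K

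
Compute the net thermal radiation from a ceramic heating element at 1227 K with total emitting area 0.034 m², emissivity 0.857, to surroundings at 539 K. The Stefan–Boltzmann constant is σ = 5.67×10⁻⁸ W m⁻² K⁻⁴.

Q = εσA(T⁴ − T_s⁴). T⁴ − T_s⁴ = (1227)⁴ − (539)⁴ = 2.27×10^12 − 8.44×10^10 = 2.18×10^12 K⁴.
Q = 0.857 × 5.67×10⁻⁸ × 0.0340 × 2.18×10^12 = 3610 W.

Q ≈ 3610 W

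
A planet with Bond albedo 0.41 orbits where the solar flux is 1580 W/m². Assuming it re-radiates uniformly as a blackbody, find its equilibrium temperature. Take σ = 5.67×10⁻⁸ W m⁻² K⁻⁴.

Power absorbed = (1−a)S·πR²; power emitted = 4πR²σT⁴. Equating and cancelling πR²:
T = ((1−a)S / 4σ)^(1/4) = (932 / (4 × 5.67×10⁻⁸))^(1/4) = (4.11×10^9)^(1/4).
T = 253 K.

T ≈ 253 K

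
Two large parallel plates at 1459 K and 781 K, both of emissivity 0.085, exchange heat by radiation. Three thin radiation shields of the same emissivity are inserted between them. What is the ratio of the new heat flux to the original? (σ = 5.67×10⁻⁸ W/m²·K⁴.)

With N identical shields there are N+1 = 4 gaps in series, each with the same radiative resistance, so the flux falls to 1/(N+1) of its unshielded value.

ratio ≈ 0.250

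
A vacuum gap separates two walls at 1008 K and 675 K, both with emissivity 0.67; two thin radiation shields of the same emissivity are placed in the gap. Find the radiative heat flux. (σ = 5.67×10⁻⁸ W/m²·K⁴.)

q ≈ 7850 W/m²

Each of the 3 gaps contributes resistance (2/ε − 1) = 2/0.67 − 1 = 1.985; total = 5.955.
q = σ(T₁⁴ − T₂⁴) / 5.955 = 5.67×10⁻⁸ × 8.25×10^11 / 5.955 = 7850 W/m².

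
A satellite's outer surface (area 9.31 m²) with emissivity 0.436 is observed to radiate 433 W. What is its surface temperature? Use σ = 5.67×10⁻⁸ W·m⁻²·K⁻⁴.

T ≈ 208 K

From P = εσAT⁴, T = (P / εσA)^(1/4) = (433 / (0.436 × 5.67×10⁻⁸ × 9.31))^(1/4).
T = (1.88×10^9)^(1/4) = 208 K.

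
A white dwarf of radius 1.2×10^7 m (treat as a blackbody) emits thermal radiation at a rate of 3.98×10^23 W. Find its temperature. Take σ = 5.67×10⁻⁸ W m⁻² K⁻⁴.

A = 4πr² = 4π × (1.2×10^7)² = 1.81×10^15 m².
From P = σAT⁴, T = (P / σA)^(1/4) = (3.98×10^23 / (5.67×10⁻⁸ × 1.81×10^15))^(1/4).
T = (3.88×10^15)^(1/4) = 7890 K.

T ≈ 7890 K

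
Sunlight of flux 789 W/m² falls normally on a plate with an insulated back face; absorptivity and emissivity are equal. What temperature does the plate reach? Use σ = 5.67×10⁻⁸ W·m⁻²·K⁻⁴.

Absorbed flux αS = emitted flux εσT⁴ (one radiating face); with α = ε, T = (S/σ)^(1/4).
T = (789 / 5.67×10⁻⁸)^(1/4) = (1.39×10^10)^(1/4).
T = 343 K.

T ≈ 343 K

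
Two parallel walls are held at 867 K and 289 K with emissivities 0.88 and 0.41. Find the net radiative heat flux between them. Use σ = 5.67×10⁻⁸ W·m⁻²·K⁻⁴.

q ≈ 12300 W/m²

For two large parallel gray plates, q = σ(T₁⁴ − T₂⁴) / (1/ε₁ + 1/ε₂ − 1).
1/ε₁ + 1/ε₂ − 1 = 1/0.88 + 1/0.41 − 1 = 2.575.
T₁⁴ − T₂⁴ = 5.65×10^11 − 6.98×10^9 = 5.58×10^11 K⁴.
q = 5.67×10⁻⁸ × 5.58×10^11 / 2.575 = 12300 W/m².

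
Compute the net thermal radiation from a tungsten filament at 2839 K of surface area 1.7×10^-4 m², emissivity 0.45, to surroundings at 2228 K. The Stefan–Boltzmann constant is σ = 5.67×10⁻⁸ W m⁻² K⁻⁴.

Q ≈ 175 W

Q = εσA(T⁴ − T_s⁴). T⁴ − T_s⁴ = (2839)⁴ − (2228)⁴ = 6.50×10^13 − 2.46×10^13 = 4.03×10^13 K⁴.
Q = 0.45 × 5.67×10⁻⁸ × 1.70×10^-4 × 4.03×10^13 = 175 W.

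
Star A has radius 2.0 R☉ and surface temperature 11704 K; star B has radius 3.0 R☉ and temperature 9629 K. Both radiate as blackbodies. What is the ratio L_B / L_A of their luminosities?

L = 4πR²σT⁴ ∝ R²T⁴, so L_B/L_A = (3.0/2.0)² × (9629/11704)⁴ = 2.25 × 0.458 = 1.03.

L_B/L_A ≈ 1.03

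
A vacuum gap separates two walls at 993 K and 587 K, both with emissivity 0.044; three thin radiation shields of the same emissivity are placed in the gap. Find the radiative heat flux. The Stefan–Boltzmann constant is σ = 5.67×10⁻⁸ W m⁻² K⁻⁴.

Each of the 4 gaps contributes resistance (2/ε − 1) = 2/0.044 − 1 = 44.45; total = 177.8.
q = σ(T₁⁴ − T₂⁴) / 177.8 = 5.67×10⁻⁸ × 8.54×10^11 / 177.8 = 272 W/m².

q ≈ 272 W/m²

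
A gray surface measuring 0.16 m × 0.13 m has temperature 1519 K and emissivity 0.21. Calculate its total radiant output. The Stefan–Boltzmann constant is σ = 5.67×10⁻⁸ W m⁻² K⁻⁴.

P ≈ 1320 W

A = 0.16 × 0.13 = 0.0208 m².
P = εσAT⁴ = 0.21 × 5.67×10⁻⁸ × 0.0208 × (1519)⁴ = 0.21 × 5.67×10⁻⁸ × 0.0208 × 5.32×10^12.
P = 1320 W.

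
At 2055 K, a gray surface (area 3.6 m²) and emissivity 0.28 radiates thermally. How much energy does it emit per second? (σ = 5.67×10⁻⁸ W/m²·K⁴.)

P ≈ 1.02×10^6 W

Stefan–Boltzmann: P = εσAT⁴ = 0.28 × 5.67×10⁻⁸ × 3.60 × (2055)⁴ = 0.28 × 5.67×10⁻⁸ × 3.60 × 1.78×10^13.
P = 1.02×10^6 W.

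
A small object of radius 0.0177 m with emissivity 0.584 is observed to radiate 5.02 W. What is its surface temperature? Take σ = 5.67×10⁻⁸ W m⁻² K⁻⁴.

T ≈ 443 K

A = 4πr² = 4π × (0.0177)² = 3.94×10^-3 m².
From P = εσAT⁴, T = (P / εσA)^(1/4) = (5.02 / (0.584 × 5.67×10⁻⁸ × 3.94×10^-3))^(1/4).
T = (3.85×10^10)^(1/4) = 443 K.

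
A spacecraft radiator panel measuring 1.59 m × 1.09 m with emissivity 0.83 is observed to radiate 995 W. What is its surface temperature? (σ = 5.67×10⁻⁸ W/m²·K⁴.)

T ≈ 332 K

A = 1.59 × 1.09 = 1.73 m².
From P = εσAT⁴, T = (P / εσA)^(1/4) = (995 / (0.83 × 5.67×10⁻⁸ × 1.73))^(1/4).
T = (1.22×10^10)^(1/4) = 332 K.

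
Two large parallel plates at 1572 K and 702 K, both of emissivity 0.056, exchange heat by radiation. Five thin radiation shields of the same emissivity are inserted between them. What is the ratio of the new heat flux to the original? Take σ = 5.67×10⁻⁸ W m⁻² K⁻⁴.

ratio ≈ 0.167

With N identical shields there are N+1 = 6 gaps in series, each with the same radiative resistance, so the flux falls to 1/(N+1) of its unshielded value.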